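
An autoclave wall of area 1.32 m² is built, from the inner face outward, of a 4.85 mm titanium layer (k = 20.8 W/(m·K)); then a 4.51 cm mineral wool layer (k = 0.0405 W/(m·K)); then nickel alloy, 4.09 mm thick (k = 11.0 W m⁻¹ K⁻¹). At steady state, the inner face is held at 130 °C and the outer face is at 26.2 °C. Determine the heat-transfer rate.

Q = 123 W

Resistance network (inner→outer):
  R_titanium = L/(kA) = 0.00485/(20.8·1.32) = 1.766×10^-4 K/W
  R_mineral wool = L/(kA) = 0.0451/(0.0405·1.32) = 0.8436 K/W
  R_nickel alloy = L/(kA) = 0.00409/(11.0·1.32) = 2.817×10^-4 K/W
ΣR = 1.766×10^-4 + 0.8436 + 2.817×10^-4 = 0.8441 K/W
Q = ΔT/ΣR = (130 °C − 26.2 °C)/0.8441 = 123 W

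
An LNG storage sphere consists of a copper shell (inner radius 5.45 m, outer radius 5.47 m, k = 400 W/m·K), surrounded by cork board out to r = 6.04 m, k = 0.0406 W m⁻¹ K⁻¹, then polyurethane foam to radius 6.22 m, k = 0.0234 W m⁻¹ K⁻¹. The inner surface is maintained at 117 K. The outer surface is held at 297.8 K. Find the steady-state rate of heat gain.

Treat each layer as a resistance in series:
  R_copper = (1/5.45 − 1/5.47)/(4πk) = 6.709×10^-4/(4π·400) = 1.335×10^-7 K/W
  R_cork board = (1/5.47 − 1/6.04)/(4πk) = 0.01725/(4π·0.0406) = 0.03382 K/W
  R_polyurethane foam = (1/6.04 − 1/6.22)/(4πk) = 0.004791/(4π·0.0234) = 0.01629 K/W
ΣR = 1.335×10^-7 + 0.03382 + 0.01629 = 0.05011 K/W
Q = ΔT/ΣR = (117 K − 297.8 K)/0.05011 = -3610 W
(Negative Q ⇒ heat flows inward; heat gain = 3610 W.)

Q = 3.61 kW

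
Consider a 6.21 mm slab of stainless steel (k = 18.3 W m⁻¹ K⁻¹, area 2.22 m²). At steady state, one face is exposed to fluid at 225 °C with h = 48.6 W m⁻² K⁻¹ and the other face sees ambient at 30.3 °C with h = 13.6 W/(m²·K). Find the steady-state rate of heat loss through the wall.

Q = 4.58 kW

Series thermal resistances, inner to outer:
  R_conv,in = 1/(hA) = 1/(48.6·2.22) = 0.009269 K/W
  R_stainless steel = L/(kA) = 0.00621/(18.3·2.22) = 1.529×10^-4 K/W
  R_conv,out = 1/(hA) = 1/(13.6·2.22) = 0.03312 K/W
ΣR = 0.009269 + 1.529×10^-4 + 0.03312 = 0.04254 K/W
Q = ΔT/ΣR = (225 °C − 30.3 °C)/0.04254 = 4580 W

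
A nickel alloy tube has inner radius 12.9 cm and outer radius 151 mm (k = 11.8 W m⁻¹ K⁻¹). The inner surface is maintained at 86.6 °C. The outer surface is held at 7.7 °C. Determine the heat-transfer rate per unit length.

Q' = 37.1 kW/m

Q' = 2πk·ΔT/ln(r₂/r₁) = 2π × 11.8 × 78.9 / ln(0.151/0.129) = 37100 W/m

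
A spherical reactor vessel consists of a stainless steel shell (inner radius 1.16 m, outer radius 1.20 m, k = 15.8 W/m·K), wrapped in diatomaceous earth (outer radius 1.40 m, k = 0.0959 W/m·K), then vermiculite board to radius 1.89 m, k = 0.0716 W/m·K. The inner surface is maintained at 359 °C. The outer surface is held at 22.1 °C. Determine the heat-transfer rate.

Series thermal resistances, inner to outer:
  R_stainless steel = (1/1.16 − 1/1.20)/(4πk) = 0.02874/(4π·15.8) = 1.447×10^-4 K/W
  R_diatomaceous earth = (1/1.20 − 1/1.40)/(4πk) = 0.1190/(4π·0.0959) = 0.09879 K/W
  R_vermiculite board = (1/1.40 − 1/1.89)/(4πk) = 0.1852/(4π·0.0716) = 0.2058 K/W
ΣR = 1.447×10^-4 + 0.09879 + 0.2058 = 0.3047 K/W
Q = ΔT/ΣR = (359 °C − 22.1 °C)/0.3047 = 1110 W

Q = 1110 W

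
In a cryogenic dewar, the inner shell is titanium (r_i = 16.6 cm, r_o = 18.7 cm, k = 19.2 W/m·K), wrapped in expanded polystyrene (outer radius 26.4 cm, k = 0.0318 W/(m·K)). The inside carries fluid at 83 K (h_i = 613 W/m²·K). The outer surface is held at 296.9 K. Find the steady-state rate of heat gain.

Series thermal resistances, inner to outer:
  R_conv,in = 1/(4πr²h) = 1/(4π·0.166²·613) = 0.004711 K/W
  R_titanium = (1/0.166 − 1/0.187)/(4πk) = 0.6765/(4π·19.2) = 0.002804 K/W
  R_expanded polystyrene = (1/0.187 − 1/0.264)/(4πk) = 1.560/(4π·0.0318) = 3.903 K/W
ΣR = 0.004711 + 0.002804 + 3.903 = 3.911 K/W
Q = ΔT/ΣR = (83 K − 296.9 K)/3.911 = -54.7 W
(Negative Q ⇒ heat flows inward; heat gain = 54.7 W.)

Q = 54.7 W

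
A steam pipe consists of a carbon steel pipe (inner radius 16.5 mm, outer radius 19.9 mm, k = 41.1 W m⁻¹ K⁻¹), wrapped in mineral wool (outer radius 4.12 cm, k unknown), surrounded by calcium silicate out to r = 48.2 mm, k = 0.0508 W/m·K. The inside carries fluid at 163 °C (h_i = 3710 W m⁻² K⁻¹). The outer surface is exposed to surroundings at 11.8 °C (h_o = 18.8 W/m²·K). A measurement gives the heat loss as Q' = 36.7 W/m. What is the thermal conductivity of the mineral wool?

k = 0.0336 W/m·K

ΣR = ΔT/Q' = |163 − 11.8|/36.7 = 4.120 m·K/W
Known resistances:
  R'_conv,in = 1/(2πr h) = 1/(2π·0.0165·3710) = 0.002600 m·K/W
  R'_carbon steel = ln(0.0199/0.0165)/(2πk) = 0.1874/(2π·41.1) = 7.255×10^-4 m·K/W
  R'_calcium silicate = ln(0.0482/0.0412)/(2πk) = 0.1569/(2π·0.0508) = 0.4916 m·K/W
  R'_conv,out = 1/(2πr h) = 1/(2π·0.0482·18.8) = 0.1756 m·K/W
R_mineral wool = ΣR − ΣR_known = 4.120 − 0.6705 = 3.450 m·K/W
ln(r₂/r₁)/(2πk) = 3.450 ⇒ k = 0.7277/(2π·3.450) = 0.0336 W/m·K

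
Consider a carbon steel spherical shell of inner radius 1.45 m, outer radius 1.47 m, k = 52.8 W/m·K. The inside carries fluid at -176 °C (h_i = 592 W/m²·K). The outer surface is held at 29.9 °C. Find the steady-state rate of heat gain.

Series thermal resistances, inner to outer:
  R_conv,in = 1/(4πr²h) = 1/(4π·1.45²·592) = 6.393×10^-5 K/W
  R_carbon steel = (1/1.45 − 1/1.47)/(4πk) = 0.009383/(4π·52.8) = 1.414×10^-5 K/W
ΣR = 6.393×10^-5 + 1.414×10^-5 = 7.807×10^-5 K/W
Q = ΔT/ΣR = (-176 °C − 29.9 °C)/7.807×10^-5 = -2.64×10^6 W
(Negative Q ⇒ heat flows inward; heat gain = 2.64×10^6 W.)

Q = 2640 kW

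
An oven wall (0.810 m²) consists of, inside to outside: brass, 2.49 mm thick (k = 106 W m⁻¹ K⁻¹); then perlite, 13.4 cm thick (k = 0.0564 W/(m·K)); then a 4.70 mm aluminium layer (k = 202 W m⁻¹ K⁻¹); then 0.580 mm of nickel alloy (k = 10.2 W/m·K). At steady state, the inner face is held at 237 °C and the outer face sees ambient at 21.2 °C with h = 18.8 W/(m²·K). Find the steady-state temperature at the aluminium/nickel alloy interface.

Resistance network (inner→outer):
  R_brass = L/(kA) = 0.00249/(106·0.810) = 2.900×10^-5 K/W
  R_perlite = L/(kA) = 0.134/(0.0564·0.810) = 2.933 K/W
  R_aluminium = L/(kA) = 0.00470/(202·0.810) = 2.873×10^-5 K/W
  R_nickel alloy = L/(kA) = 5.80×10^-4/(10.2·0.810) = 7.020×10^-5 K/W
  R_conv,out = 1/(hA) = 1/(18.8·0.810) = 0.06567 K/W
ΣR = 2.900×10^-5 + 2.933 + 2.873×10^-5 + 7.020×10^-5 + 0.06567 = 2.999 K/W
Q = ΔT/ΣR = (237 °C − 21.2 °C)/2.999 = 71.96 W
From the inner boundary to the aluminium/nickel alloy interface, ΣR_partial = 2.933 K/W.
T_interface = T_in − Q·ΣR_partial = 237 °C − (71.96)(2.933) = 25.9 °C

T = 25.9 °C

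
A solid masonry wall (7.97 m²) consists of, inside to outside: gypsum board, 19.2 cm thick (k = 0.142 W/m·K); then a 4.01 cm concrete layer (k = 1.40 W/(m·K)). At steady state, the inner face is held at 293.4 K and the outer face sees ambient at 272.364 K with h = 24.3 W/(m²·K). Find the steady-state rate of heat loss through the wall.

Resistance network (inner→outer):
  R_gypsum board = L/(kA) = 0.192/(0.142·7.97) = 0.1697 K/W
  R_concrete = L/(kA) = 0.0401/(1.40·7.97) = 0.003594 K/W
  R_conv,out = 1/(hA) = 1/(24.3·7.97) = 0.005163 K/W
ΣR = 0.1697 + 0.003594 + 0.005163 = 0.1785 K/W
Q = ΔT/ΣR = (293.4 K − 272.364 K)/0.1785 = 118 W

Q = 118 W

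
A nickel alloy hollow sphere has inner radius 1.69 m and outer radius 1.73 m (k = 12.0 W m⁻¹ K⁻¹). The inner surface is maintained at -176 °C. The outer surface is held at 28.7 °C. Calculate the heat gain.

Q = 2.26×10^6 W

Q = 4πk·ΔT/(1/r₁ − 1/r₂) = 4π × 12.0 × 204.7 / (1/1.69 − 1/1.73) = 2.26×10^6 W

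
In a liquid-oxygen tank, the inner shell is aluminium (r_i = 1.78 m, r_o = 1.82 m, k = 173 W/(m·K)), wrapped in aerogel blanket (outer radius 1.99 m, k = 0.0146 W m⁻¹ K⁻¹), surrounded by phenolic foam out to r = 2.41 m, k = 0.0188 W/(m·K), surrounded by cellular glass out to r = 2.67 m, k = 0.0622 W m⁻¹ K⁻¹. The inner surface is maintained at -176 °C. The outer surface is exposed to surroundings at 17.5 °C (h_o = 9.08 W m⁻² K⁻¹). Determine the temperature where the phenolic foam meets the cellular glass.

T = 2.4 °C

Resistance network (inner→outer):
  R_aluminium = (1/1.78 − 1/1.82)/(4πk) = 0.01235/(4π·173) = 5.680×10^-6 K/W
  R_aerogel blanket = (1/1.82 − 1/1.99)/(4πk) = 0.04694/(4π·0.0146) = 0.2558 K/W
  R_phenolic foam = (1/1.99 − 1/2.41)/(4πk) = 0.08757/(4π·0.0188) = 0.3707 K/W
  R_cellular glass = (1/2.41 − 1/2.67)/(4πk) = 0.04041/(4π·0.0622) = 0.05169 K/W
  R_conv,out = 1/(4πr²h) = 1/(4π·2.67²·9.08) = 0.001229 K/W
ΣR = 5.680×10^-6 + 0.2558 + 0.3707 + 0.05169 + 0.001229 = 0.6794 K/W
Q = ΔT/ΣR = (-176 °C − 17.5 °C)/0.6794 = -284.8 W
From the inner boundary to the phenolic foam/cellular glass interface, ΣR_partial = 0.6265 K/W.
T_interface = T_in − Q·ΣR_partial = -176 °C − (-284.8)(0.6265) = 2.4 °C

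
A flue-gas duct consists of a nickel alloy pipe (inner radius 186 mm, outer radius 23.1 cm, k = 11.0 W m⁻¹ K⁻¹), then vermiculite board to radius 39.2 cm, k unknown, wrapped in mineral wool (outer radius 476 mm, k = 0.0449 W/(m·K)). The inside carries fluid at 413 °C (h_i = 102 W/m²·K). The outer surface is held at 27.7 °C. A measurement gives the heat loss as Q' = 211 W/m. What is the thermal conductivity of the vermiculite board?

k = 0.0747 W/m·K

ΣR = ΔT/Q' = |413 − 27.7|/211 = 1.826 m·K/W
Known resistances:
  R'_conv,in = 1/(2πr h) = 1/(2π·0.186·102) = 0.008389 m·K/W
  R'_nickel alloy = ln(0.231/0.186)/(2πk) = 0.2167/(2π·11.0) = 0.003135 m·K/W
  R'_mineral wool = ln(0.476/0.392)/(2πk) = 0.1942/(2π·0.0449) = 0.6882 m·K/W
R_vermiculite board = ΣR − ΣR_known = 1.826 − 0.6997 = 1.126 m·K/W
ln(r₂/r₁)/(2πk) = 1.126 ⇒ k = 0.5288/(2π·1.126) = 0.0747 W/m·K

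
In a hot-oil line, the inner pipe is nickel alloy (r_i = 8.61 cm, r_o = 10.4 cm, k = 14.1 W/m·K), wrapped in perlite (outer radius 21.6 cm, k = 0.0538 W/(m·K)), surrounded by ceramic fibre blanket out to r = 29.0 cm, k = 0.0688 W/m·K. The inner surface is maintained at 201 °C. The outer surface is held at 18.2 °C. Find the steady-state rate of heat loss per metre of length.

Resistance network (inner→outer):
  R'_nickel alloy = ln(0.104/0.0861)/(2πk) = 0.1889/(2π·14.1) = 0.002132 m·K/W
  R'_perlite = ln(0.216/0.104)/(2πk) = 0.7309/(2π·0.0538) = 2.162 m·K/W
  R'_ceramic fibre blanket = ln(0.290/0.216)/(2πk) = 0.2946/(2π·0.0688) = 0.6815 m·K/W
ΣR = 0.002132 + 2.162 + 0.6815 = 2.846 m·K/W
Q' = ΔT/ΣR = (201 °C − 18.2 °C)/2.846 = 64.2 W/m

Q' = 64.2 W/m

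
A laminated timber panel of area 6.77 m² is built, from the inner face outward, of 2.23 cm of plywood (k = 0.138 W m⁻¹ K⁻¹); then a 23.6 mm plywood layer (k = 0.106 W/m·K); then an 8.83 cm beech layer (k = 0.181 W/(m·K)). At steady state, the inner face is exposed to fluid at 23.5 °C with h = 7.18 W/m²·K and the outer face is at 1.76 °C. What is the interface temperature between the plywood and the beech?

T = 12.2 °C

Series thermal resistances, inner to outer:
  R_conv,in = 1/(hA) = 1/(7.18·6.77) = 0.02057 K/W
  R_plywood = L/(kA) = 0.0223/(0.138·6.77) = 0.02387 K/W
  R_plywood = L/(kA) = 0.0236/(0.106·6.77) = 0.03289 K/W
  R_beech = L/(kA) = 0.0883/(0.181·6.77) = 0.07206 K/W
ΣR = 0.02057 + 0.02387 + 0.03289 + 0.07206 = 0.1494 K/W
Q = ΔT/ΣR = (23.5 °C − 1.76 °C)/0.1494 = 145.5 W
From the inner boundary to the plywood/beech interface, ΣR_partial = 0.07733 K/W.
T_interface = T_in − Q·ΣR_partial = 23.5 °C − (145.5)(0.07733) = 12.2 °C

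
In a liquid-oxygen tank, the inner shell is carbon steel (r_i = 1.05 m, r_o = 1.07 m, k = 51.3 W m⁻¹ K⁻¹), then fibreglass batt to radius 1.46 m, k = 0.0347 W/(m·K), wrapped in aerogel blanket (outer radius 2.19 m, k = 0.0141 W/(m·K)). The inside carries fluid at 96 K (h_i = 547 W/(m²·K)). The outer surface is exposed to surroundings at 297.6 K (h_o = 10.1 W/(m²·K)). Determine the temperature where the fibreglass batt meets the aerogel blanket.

Resistance network (inner→outer):
  R_conv,in = 1/(4πr²h) = 1/(4π·1.05²·547) = 1.320×10^-4 K/W
  R_carbon steel = (1/1.05 − 1/1.07)/(4πk) = 0.01780/(4π·51.3) = 2.761×10^-5 K/W
  R_fibreglass batt = (1/1.07 − 1/1.46)/(4πk) = 0.2496/(4π·0.0347) = 0.5725 K/W
  R_aerogel blanket = (1/1.46 − 1/2.19)/(4πk) = 0.2283/(4π·0.0141) = 1.289 K/W
  R_conv,out = 1/(4πr²h) = 1/(4π·2.19²·10.1) = 0.001643 K/W
ΣR = 1.320×10^-4 + 2.761×10^-5 + 0.5725 + 1.289 + 0.001643 = 1.863 K/W
Q = ΔT/ΣR = (96 K − 297.6 K)/1.863 = -108.2 W
From the inner boundary to the fibreglass batt/aerogel blanket interface, ΣR_partial = 0.5727 K/W.
T_interface = T_in − Q·ΣR_partial = 96 K − (-108.2)(0.5727) = 158 K

T = 158 K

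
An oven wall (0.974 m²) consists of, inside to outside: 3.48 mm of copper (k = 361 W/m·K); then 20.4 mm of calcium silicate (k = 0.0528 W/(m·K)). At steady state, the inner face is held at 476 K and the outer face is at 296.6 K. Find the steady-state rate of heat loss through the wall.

Resistance network (inner→outer):
  R_copper = L/(kA) = 0.00348/(361·0.974) = 9.897×10^-6 K/W
  R_calcium silicate = L/(kA) = 0.0204/(0.0528·0.974) = 0.3967 K/W
ΣR = 9.897×10^-6 + 0.3967 = 0.3967 K/W
Q = ΔT/ΣR = (476 K − 296.6 K)/0.3967 = 452 W

Q = 452 W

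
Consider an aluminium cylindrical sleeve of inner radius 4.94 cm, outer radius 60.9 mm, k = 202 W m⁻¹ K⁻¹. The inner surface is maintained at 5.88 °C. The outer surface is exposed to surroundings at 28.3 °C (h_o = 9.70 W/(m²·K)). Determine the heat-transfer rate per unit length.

Treat each layer as a resistance in series:
  R'_aluminium = ln(0.0609/0.0494)/(2πk) = 0.2093/(2π·202) = 1.649×10^-4 m·K/W
  R'_conv,out = 1/(2πr h) = 1/(2π·0.0609·9.70) = 0.2694 m·K/W
ΣR = 1.649×10^-4 + 0.2694 = 0.2696 m·K/W
Q' = ΔT/ΣR = (5.88 °C − 28.3 °C)/0.2696 = -83.2 W/m
(Negative Q' ⇒ heat flows inward; heat gain = 83.2 W/m.)

Q' = 83.2 W/m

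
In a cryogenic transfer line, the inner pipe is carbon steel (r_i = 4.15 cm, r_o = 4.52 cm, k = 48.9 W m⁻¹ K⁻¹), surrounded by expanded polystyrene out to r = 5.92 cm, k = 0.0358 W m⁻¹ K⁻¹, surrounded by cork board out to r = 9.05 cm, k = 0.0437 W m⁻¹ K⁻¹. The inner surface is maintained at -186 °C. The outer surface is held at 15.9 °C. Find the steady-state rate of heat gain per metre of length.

Resistance network (inner→outer):
  R'_carbon steel = ln(0.0452/0.0415)/(2πk) = 0.08540/(2π·48.9) = 2.780×10^-4 m·K/W
  R'_expanded polystyrene = ln(0.0592/0.0452)/(2πk) = 0.2698/(2π·0.0358) = 1.200 m·K/W
  R'_cork board = ln(0.0905/0.0592)/(2πk) = 0.4244/(2π·0.0437) = 1.546 m·K/W
ΣR = 2.780×10^-4 + 1.200 + 1.546 = 2.746 m·K/W
Q' = ΔT/ΣR = (-186 °C − 15.9 °C)/2.746 = -73.5 W/m
(Negative Q' ⇒ heat flows inward; heat gain = 73.5 W/m.)

Q' = 73.5 W/m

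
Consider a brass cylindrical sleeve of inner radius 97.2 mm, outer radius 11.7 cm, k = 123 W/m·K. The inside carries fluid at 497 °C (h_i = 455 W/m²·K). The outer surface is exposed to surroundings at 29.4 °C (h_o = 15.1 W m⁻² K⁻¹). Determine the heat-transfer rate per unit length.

Resistance network (inner→outer):
  R'_conv,in = 1/(2πr h) = 1/(2π·0.0972·455) = 0.003599 m·K/W
  R'_brass = ln(0.117/0.0972)/(2πk) = 0.1854/(2π·123) = 2.399×10^-4 m·K/W
  R'_conv,out = 1/(2πr h) = 1/(2π·0.117·15.1) = 0.09009 m·K/W
ΣR = 0.003599 + 2.399×10^-4 + 0.09009 = 0.09393 m·K/W
Q' = ΔT/ΣR = (497 °C − 29.4 °C)/0.09393 = 4980 W/m

Q' = 4980 W/m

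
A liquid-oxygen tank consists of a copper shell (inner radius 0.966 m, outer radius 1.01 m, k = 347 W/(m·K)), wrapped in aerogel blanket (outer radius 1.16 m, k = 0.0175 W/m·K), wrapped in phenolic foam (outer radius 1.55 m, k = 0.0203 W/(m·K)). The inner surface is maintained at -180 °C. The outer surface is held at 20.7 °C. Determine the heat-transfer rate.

Q = 140 W

Resistance network (inner→outer):
  R_copper = (1/0.966 − 1/1.01)/(4πk) = 0.04510/(4π·347) = 1.034×10^-5 K/W
  R_aerogel blanket = (1/1.01 − 1/1.16)/(4πk) = 0.1280/(4π·0.0175) = 0.5822 K/W
  R_phenolic foam = (1/1.16 − 1/1.55)/(4πk) = 0.2169/(4π·0.0203) = 0.8503 K/W
ΣR = 1.034×10^-5 + 0.5822 + 0.8503 = 1.433 K/W
Q = ΔT/ΣR = (-180 °C − 20.7 °C)/1.433 = -140 W
(Negative Q ⇒ heat flows inward; heat gain = 140 W.)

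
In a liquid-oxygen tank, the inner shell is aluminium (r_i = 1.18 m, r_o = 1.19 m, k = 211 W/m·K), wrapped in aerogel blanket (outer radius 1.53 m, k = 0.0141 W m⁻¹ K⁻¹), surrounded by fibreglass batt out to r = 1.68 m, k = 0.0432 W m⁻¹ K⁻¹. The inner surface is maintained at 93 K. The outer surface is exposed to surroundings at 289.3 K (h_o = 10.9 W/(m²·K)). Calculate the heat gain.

Resistance network (inner→outer):
  R_aluminium = (1/1.18 − 1/1.19)/(4πk) = 0.007121/(4π·211) = 2.686×10^-6 K/W
  R_aerogel blanket = (1/1.19 − 1/1.53)/(4πk) = 0.1867/(4π·0.0141) = 1.054 K/W
  R_fibreglass batt = (1/1.53 − 1/1.68)/(4πk) = 0.05836/(4π·0.0432) = 0.1075 K/W
  R_conv,out = 1/(4πr²h) = 1/(4π·1.68²·10.9) = 0.002587 K/W
ΣR = 2.686×10^-6 + 1.054 + 0.1075 + 0.002587 = 1.164 K/W
Q = ΔT/ΣR = (93 K − 289.3 K)/1.164 = -169 W
(Negative Q ⇒ heat flows inward; heat gain = 169 W.)

Q = 169 W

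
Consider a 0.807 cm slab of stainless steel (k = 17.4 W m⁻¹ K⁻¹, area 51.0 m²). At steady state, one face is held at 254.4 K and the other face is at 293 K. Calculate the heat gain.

Q = kA·ΔT/L = 17.4 × 51.0 × |254.4 K − 293 K| / 0.00807 = 4.24×10^6 W

Q = 4240 kW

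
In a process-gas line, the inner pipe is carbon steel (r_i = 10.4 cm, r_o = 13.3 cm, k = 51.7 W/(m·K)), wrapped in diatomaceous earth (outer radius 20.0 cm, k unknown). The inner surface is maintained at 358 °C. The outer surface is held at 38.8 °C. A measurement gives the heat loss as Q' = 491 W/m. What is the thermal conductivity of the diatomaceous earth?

ΣR = ΔT/Q' = |358 − 38.8|/491 = 0.6501 m·K/W
Known resistances:
  R'_carbon steel = ln(0.133/0.104)/(2πk) = 0.2460/(2π·51.7) = 7.572×10^-4 m·K/W
R_diatomaceous earth = ΣR − ΣR_known = 0.6501 − 7.572×10^-4 = 0.6493 m·K/W
ln(r₂/r₁)/(2πk) = 0.6493 ⇒ k = 0.4080/(2π·0.6493) = 0.100 W/m·K

k = 0.100 W/m·K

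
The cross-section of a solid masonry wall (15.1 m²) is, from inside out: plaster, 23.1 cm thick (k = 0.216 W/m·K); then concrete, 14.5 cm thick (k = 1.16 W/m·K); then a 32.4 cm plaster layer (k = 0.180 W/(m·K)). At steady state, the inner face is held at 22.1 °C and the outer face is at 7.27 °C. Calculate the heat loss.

Series thermal resistances, inner to outer:
  R_plaster = L/(kA) = 0.231/(0.216·15.1) = 0.07082 K/W
  R_concrete = L/(kA) = 0.145/(1.16·15.1) = 0.008278 K/W
  R_plaster = L/(kA) = 0.324/(0.180·15.1) = 0.1192 K/W
ΣR = 0.07082 + 0.008278 + 0.1192 = 0.1983 K/W
Q = ΔT/ΣR = (22.1 °C − 7.27 °C)/0.1983 = 74.8 W

Q = 74.8 W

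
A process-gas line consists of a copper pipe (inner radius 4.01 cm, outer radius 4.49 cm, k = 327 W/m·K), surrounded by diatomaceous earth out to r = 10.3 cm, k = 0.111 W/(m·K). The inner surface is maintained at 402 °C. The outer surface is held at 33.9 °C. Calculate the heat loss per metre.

Series thermal resistances, inner to outer:
  R'_copper = ln(0.0449/0.0401)/(2πk) = 0.1131/(2π·327) = 5.503×10^-5 m·K/W
  R'_diatomaceous earth = ln(0.103/0.0449)/(2πk) = 0.8303/(2π·0.111) = 1.190 m·K/W
ΣR = 5.503×10^-5 + 1.190 = 1.190 m·K/W
Q' = ΔT/ΣR = (402 °C − 33.9 °C)/1.190 = 309 W/m

Q' = 309 W/m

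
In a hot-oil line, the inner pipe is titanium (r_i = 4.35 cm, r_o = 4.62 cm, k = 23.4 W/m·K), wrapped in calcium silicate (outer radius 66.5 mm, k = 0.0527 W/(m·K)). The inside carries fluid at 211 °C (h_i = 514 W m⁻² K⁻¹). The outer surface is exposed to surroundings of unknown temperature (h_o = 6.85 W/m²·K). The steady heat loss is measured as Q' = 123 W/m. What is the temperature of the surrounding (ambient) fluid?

T_out = 31.8 °C

Sum the resistances:
  R'_conv,in = 1/(2πr h) = 1/(2π·0.0435·514) = 0.007118 m·K/W
  R'_titanium = ln(0.0462/0.0435)/(2πk) = 0.06022/(2π·23.4) = 4.096×10^-4 m·K/W
  R'_calcium silicate = ln(0.0665/0.0462)/(2πk) = 0.3642/(2π·0.0527) = 1.100 m·K/W
  R'_conv,out = 1/(2πr h) = 1/(2π·0.0665·6.85) = 0.3494 m·K/W
ΣR = 1.457 m·K/W
ΔT = Q'·ΣR = 123 × 1.457 = 179.2 K
Heat flows outward, so T_out = T_in − ΔT = 211 − 179.2 = 31.8 °C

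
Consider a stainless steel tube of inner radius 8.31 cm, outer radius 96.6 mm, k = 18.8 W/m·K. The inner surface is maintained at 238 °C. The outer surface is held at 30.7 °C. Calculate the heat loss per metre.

Q' = 2πk·ΔT/ln(r₂/r₁) = 2π × 18.8 × 207.3 / ln(0.0966/0.0831) = 1.63×10^5 W/m

Q' = 1.63×10^5 W/m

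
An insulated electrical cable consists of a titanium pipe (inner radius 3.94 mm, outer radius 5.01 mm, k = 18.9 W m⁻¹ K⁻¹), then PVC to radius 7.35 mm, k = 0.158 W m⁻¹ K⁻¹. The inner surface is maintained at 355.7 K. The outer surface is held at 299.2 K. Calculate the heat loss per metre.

Resistance network (inner→outer):
  R'_titanium = ln(0.00501/0.00394)/(2πk) = 0.2403/(2π·18.9) = 0.002023 m·K/W
  R'_PVC = ln(0.00735/0.00501)/(2πk) = 0.3833/(2π·0.158) = 0.3861 m·K/W
ΣR = 0.002023 + 0.3861 = 0.3881 m·K/W
Q' = ΔT/ΣR = (355.7 K − 299.2 K)/0.3881 = 146 W/m

Q' = 146 W/m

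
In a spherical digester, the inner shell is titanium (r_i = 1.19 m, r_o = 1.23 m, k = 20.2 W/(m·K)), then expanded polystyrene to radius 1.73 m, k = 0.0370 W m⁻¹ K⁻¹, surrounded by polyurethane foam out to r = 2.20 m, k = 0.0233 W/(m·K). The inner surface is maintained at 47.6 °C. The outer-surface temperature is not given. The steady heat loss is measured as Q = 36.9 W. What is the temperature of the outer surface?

T_out = 13.4 °C

Sum the resistances:
  R_titanium = (1/1.19 − 1/1.23)/(4πk) = 0.02733/(4π·20.2) = 1.077×10^-4 K/W
  R_expanded polystyrene = (1/1.23 − 1/1.73)/(4πk) = 0.2350/(4π·0.0370) = 0.5054 K/W
  R_polyurethane foam = (1/1.73 − 1/2.20)/(4πk) = 0.1235/(4π·0.0233) = 0.4218 K/W
ΣR = 0.9272 K/W
ΔT = Q·ΣR = 36.9 × 0.9272 = 34.21 K
Heat flows outward, so T_out = T_in − ΔT = 47.6 − 34.21 = 13.4 °C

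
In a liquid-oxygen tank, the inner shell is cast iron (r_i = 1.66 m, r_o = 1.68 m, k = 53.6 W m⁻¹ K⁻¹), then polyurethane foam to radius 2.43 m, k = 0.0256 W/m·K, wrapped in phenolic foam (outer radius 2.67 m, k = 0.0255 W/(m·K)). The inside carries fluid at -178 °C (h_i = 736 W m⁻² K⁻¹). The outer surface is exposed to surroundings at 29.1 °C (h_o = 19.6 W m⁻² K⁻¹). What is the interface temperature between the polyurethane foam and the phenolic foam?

Treat each layer as a resistance in series:
  R_conv,in = 1/(4πr²h) = 1/(4π·1.66²·736) = 3.924×10^-5 K/W
  R_cast iron = (1/1.66 − 1/1.68)/(4πk) = 0.007172/(4π·53.6) = 1.065×10^-5 K/W
  R_polyurethane foam = (1/1.68 − 1/2.43)/(4πk) = 0.1837/(4π·0.0256) = 0.5711 K/W
  R_phenolic foam = (1/2.43 − 1/2.67)/(4πk) = 0.03699/(4π·0.0255) = 0.1154 K/W
  R_conv,out = 1/(4πr²h) = 1/(4π·2.67²·19.6) = 5.695×10^-4 K/W
ΣR = 3.924×10^-5 + 1.065×10^-5 + 0.5711 + 0.1154 + 5.695×10^-4 = 0.6871 K/W
Q = ΔT/ΣR = (-178 °C − 29.1 °C)/0.6871 = -301.4 W
From the inner boundary to the polyurethane foam/phenolic foam interface, ΣR_partial = 0.5711 K/W.
T_interface = T_in − Q·ΣR_partial = -178 °C − (-301.4)(0.5711) = -5.9 °C

T = -5.9 °C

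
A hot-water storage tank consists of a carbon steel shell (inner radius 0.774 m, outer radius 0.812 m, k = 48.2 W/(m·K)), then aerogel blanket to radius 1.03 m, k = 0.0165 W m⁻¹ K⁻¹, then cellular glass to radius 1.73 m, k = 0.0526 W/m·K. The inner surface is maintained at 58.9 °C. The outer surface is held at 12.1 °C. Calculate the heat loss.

Treat each layer as a resistance in series:
  R_carbon steel = (1/0.774 − 1/0.812)/(4πk) = 0.06046/(4π·48.2) = 9.982×10^-5 K/W
  R_aerogel blanket = (1/0.812 − 1/1.03)/(4πk) = 0.2607/(4π·0.0165) = 1.257 K/W
  R_cellular glass = (1/1.03 − 1/1.73)/(4πk) = 0.3928/(4π·0.0526) = 0.5943 K/W
ΣR = 9.982×10^-5 + 1.257 + 0.5943 = 1.851 K/W
Q = ΔT/ΣR = (58.9 °C − 12.1 °C)/1.851 = 25.3 W

Q = 25.3 W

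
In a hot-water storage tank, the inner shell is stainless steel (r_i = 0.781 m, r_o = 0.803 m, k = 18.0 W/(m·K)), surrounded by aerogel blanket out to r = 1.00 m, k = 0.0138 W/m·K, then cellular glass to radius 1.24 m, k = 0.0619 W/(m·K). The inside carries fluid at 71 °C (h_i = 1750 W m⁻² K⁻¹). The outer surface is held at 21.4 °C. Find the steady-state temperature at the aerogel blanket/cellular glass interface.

Series thermal resistances, inner to outer:
  R_conv,in = 1/(4πr²h) = 1/(4π·0.781²·1750) = 7.455×10^-5 K/W
  R_stainless steel = (1/0.781 − 1/0.803)/(4πk) = 0.03508/(4π·18.0) = 1.551×10^-4 K/W
  R_aerogel blanket = (1/0.803 − 1/1.00)/(4πk) = 0.2453/(4π·0.0138) = 1.415 K/W
  R_cellular glass = (1/1.00 − 1/1.24)/(4πk) = 0.1935/(4π·0.0619) = 0.2488 K/W
ΣR = 7.455×10^-5 + 1.551×10^-4 + 1.415 + 0.2488 = 1.664 K/W
Q = ΔT/ΣR = (71 °C − 21.4 °C)/1.664 = 29.81 W
From the inner boundary to the aerogel blanket/cellular glass interface, ΣR_partial = 1.415 K/W.
T_interface = T_in − Q·ΣR_partial = 71 °C − (29.81)(1.415) = 28.8 °C

T = 28.8 °C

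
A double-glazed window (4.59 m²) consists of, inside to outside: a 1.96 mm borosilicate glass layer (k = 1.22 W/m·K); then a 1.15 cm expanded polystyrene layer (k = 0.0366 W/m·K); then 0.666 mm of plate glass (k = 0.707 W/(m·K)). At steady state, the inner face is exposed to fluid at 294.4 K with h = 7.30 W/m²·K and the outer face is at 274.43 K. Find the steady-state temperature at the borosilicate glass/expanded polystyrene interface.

T = 288.3 K

Series thermal resistances, inner to outer:
  R_conv,in = 1/(hA) = 1/(7.30·4.59) = 0.02984 K/W
  R_borosilicate glass = L/(kA) = 0.00196/(1.22·4.59) = 3.500×10^-4 K/W
  R_expanded polystyrene = L/(kA) = 0.0115/(0.0366·4.59) = 0.06845 K/W
  R_plate glass = L/(kA) = 6.66×10^-4/(0.707·4.59) = 2.052×10^-4 K/W
ΣR = 0.02984 + 3.500×10^-4 + 0.06845 + 2.052×10^-4 = 0.09885 K/W
Q = ΔT/ΣR = (294.4 K − 274.43 K)/0.09885 = 202.0 W
From the inner boundary to the borosilicate glass/expanded polystyrene interface, ΣR_partial = 0.03019 K/W.
T_interface = T_in − Q·ΣR_partial = 294.4 K − (202.0)(0.03019) = 288.3 K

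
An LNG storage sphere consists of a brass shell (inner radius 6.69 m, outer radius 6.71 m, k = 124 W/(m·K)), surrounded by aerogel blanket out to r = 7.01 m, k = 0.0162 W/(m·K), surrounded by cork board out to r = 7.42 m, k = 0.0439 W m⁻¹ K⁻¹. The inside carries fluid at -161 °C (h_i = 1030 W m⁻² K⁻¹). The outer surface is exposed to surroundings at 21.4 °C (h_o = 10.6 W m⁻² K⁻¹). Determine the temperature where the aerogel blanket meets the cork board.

T = -36.1 °C

Resistance network (inner→outer):
  R_conv,in = 1/(4πr²h) = 1/(4π·6.69²·1030) = 1.726×10^-6 K/W
  R_brass = (1/6.69 − 1/6.71)/(4πk) = 4.455×10^-4/(4π·124) = 2.859×10^-7 K/W
  R_aerogel blanket = (1/6.71 − 1/7.01)/(4πk) = 0.006378/(4π·0.0162) = 0.03133 K/W
  R_cork board = (1/7.01 − 1/7.42)/(4πk) = 0.007882/(4π·0.0439) = 0.01429 K/W
  R_conv,out = 1/(4πr²h) = 1/(4π·7.42²·10.6) = 1.364×10^-4 K/W
ΣR = 1.726×10^-6 + 2.859×10^-7 + 0.03133 + 0.01429 + 1.364×10^-4 = 0.04576 K/W
Q = ΔT/ΣR = (-161 °C − 21.4 °C)/0.04576 = -3986 W
From the inner boundary to the aerogel blanket/cork board interface, ΣR_partial = 0.03133 K/W.
T_interface = T_in − Q·ΣR_partial = -161 °C − (-3986)(0.03133) = -36.1 °C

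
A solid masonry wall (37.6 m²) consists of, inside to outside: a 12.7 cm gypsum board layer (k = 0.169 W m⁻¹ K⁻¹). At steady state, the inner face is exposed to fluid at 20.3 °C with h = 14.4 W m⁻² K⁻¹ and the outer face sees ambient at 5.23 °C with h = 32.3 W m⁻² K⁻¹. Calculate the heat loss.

Resistance network (inner→outer):
  R_conv,in = 1/(hA) = 1/(14.4·37.6) = 0.001847 K/W
  R_gypsum board = L/(kA) = 0.127/(0.169·37.6) = 0.01999 K/W
  R_conv,out = 1/(hA) = 1/(32.3·37.6) = 8.234×10^-4 K/W
ΣR = 0.001847 + 0.01999 + 8.234×10^-4 = 0.02266 K/W
Q = ΔT/ΣR = (20.3 °C − 5.23 °C)/0.02266 = 665 W

Q = 665 W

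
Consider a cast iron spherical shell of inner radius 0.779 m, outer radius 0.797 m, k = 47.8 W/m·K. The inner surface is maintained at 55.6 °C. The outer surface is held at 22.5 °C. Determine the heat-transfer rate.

Q = 6.86×10^5 W

Q = 4πk·ΔT/(1/r₁ − 1/r₂) = 4π × 47.8 × 33.1 / (1/0.779 − 1/0.797) = 6.86×10^5 W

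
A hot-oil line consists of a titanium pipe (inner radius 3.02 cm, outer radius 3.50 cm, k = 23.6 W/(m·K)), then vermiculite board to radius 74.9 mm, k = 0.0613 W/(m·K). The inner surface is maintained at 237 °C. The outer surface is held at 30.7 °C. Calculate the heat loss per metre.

Q' = 104 W/m

Treat each layer as a resistance in series:
  R'_titanium = ln(0.0350/0.0302)/(2πk) = 0.1475/(2π·23.6) = 9.948×10^-4 m·K/W
  R'_vermiculite board = ln(0.0749/0.0350)/(2πk) = 0.7608/(2π·0.0613) = 1.975 m·K/W
ΣR = 9.948×10^-4 + 1.975 = 1.976 m·K/W
Q' = ΔT/ΣR = (237 °C − 30.7 °C)/1.976 = 104 W/m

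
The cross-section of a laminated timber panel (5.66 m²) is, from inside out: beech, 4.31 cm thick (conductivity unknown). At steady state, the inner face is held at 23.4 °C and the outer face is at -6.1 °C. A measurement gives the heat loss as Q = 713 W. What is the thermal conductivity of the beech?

k = 0.184 W/m·K

ΣR = ΔT/Q = |23.4 − -6.1|/713 = 0.04137 K/W
L/(kA) = 0.04137 ⇒ k = 0.0431/(0.04137·5.66) = 0.184 W/m·K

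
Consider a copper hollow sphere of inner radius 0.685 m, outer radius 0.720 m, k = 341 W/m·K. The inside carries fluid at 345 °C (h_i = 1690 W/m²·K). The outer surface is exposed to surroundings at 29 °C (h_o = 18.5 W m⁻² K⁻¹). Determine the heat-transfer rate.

Q = 37600 W

Treat each layer as a resistance in series:
  R_conv,in = 1/(4πr²h) = 1/(4π·0.685²·1690) = 1.004×10^-4 K/W
  R_copper = (1/0.685 − 1/0.720)/(4πk) = 0.07097/(4π·341) = 1.656×10^-5 K/W
  R_conv,out = 1/(4πr²h) = 1/(4π·0.720²·18.5) = 0.008298 K/W
ΣR = 1.004×10^-4 + 1.656×10^-5 + 0.008298 = 0.008415 K/W
Q = ΔT/ΣR = (345 °C − 29 °C)/0.008415 = 37600 W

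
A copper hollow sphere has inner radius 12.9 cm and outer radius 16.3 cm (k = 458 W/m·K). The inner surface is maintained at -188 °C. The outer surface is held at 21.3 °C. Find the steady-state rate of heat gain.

Q = 4πk·ΔT/(1/r₁ − 1/r₂) = 4π × 458 × 209.3 / (1/0.129 − 1/0.163) = 7.45×10^5 W

Q = 7.45×10^5 W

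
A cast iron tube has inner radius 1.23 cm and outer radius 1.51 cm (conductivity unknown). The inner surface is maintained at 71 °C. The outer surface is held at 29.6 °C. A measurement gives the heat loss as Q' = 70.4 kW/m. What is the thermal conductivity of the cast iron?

k = 55.5 W/m·K

ΣR = ΔT/Q' = |71 − 29.6|/70400 = 5.881×10^-4 m·K/W
ln(r₂/r₁)/(2πk) = 5.881×10^-4 ⇒ k = 0.2051/(2π·5.881×10^-4) = 55.5 W/m·K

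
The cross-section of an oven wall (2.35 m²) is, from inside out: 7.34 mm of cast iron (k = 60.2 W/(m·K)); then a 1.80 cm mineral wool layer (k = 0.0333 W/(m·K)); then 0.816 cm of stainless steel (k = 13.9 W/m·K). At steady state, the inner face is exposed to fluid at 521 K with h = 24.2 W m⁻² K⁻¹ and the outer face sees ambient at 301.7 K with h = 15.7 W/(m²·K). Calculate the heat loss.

Series thermal resistances, inner to outer:
  R_conv,in = 1/(hA) = 1/(24.2·2.35) = 0.01758 K/W
  R_cast iron = L/(kA) = 0.00734/(60.2·2.35) = 5.188×10^-5 K/W
  R_mineral wool = L/(kA) = 0.0180/(0.0333·2.35) = 0.2300 K/W
  R_stainless steel = L/(kA) = 0.00816/(13.9·2.35) = 2.498×10^-4 K/W
  R_conv,out = 1/(hA) = 1/(15.7·2.35) = 0.02710 K/W
ΣR = 0.01758 + 5.188×10^-5 + 0.2300 + 2.498×10^-4 + 0.02710 = 0.2750 K/W
Q = ΔT/ΣR = (521 K − 301.7 K)/0.2750 = 797 W

Q = 797 W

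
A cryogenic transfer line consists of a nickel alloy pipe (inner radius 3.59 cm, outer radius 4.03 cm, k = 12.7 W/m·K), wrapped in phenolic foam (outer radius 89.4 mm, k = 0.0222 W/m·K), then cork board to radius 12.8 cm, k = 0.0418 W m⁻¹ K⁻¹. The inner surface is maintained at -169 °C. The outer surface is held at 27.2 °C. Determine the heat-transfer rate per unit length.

Series thermal resistances, inner to outer:
  R'_nickel alloy = ln(0.0403/0.0359)/(2πk) = 0.1156/(2π·12.7) = 0.001449 m·K/W
  R'_phenolic foam = ln(0.0894/0.0403)/(2πk) = 0.7968/(2π·0.0222) = 5.712 m·K/W
  R'_cork board = ln(0.128/0.0894)/(2πk) = 0.3589/(2π·0.0418) = 1.367 m·K/W
ΣR = 0.001449 + 5.712 + 1.367 = 7.080 m·K/W
Q' = ΔT/ΣR = (-169 °C − 27.2 °C)/7.080 = -27.7 W/m
(Negative Q' ⇒ heat flows inward; heat gain = 27.7 W/m.)

Q' = 27.7 W/m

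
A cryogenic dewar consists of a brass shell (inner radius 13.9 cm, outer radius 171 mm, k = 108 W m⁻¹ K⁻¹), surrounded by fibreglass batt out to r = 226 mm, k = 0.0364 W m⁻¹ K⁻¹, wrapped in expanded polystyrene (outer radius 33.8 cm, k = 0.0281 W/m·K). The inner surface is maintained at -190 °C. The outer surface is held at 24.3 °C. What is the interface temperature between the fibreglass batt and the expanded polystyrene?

Resistance network (inner→outer):
  R_brass = (1/0.139 − 1/0.171)/(4πk) = 1.346/(4π·108) = 9.920×10^-4 K/W
  R_fibreglass batt = (1/0.171 − 1/0.226)/(4πk) = 1.423/(4π·0.0364) = 3.111 K/W
  R_expanded polystyrene = (1/0.226 − 1/0.338)/(4πk) = 1.466/(4π·0.0281) = 4.152 K/W
ΣR = 9.920×10^-4 + 3.111 + 4.152 = 7.264 K/W
Q = ΔT/ΣR = (-190 °C − 24.3 °C)/7.264 = -29.50 W
From the inner boundary to the fibreglass batt/expanded polystyrene interface, ΣR_partial = 3.112 K/W.
T_interface = T_in − Q·ΣR_partial = -190 °C − (-29.50)(3.112) = -98.2 °C

T = -98.2 °C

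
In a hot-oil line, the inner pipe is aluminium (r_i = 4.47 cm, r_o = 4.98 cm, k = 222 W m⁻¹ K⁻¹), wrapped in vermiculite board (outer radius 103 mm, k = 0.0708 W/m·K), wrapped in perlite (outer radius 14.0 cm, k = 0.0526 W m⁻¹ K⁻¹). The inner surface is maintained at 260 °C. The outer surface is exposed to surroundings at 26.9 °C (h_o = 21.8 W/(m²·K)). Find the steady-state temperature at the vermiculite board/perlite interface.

T = 114 °C

Series thermal resistances, inner to outer:
  R'_aluminium = ln(0.0498/0.0447)/(2πk) = 0.1080/(2π·222) = 7.746×10^-5 m·K/W
  R'_vermiculite board = ln(0.103/0.0498)/(2πk) = 0.7267/(2π·0.0708) = 1.634 m·K/W
  R'_perlite = ln(0.140/0.103)/(2πk) = 0.3069/(2π·0.0526) = 0.9286 m·K/W
  R'_conv,out = 1/(2πr h) = 1/(2π·0.140·21.8) = 0.05215 m·K/W
ΣR = 7.746×10^-5 + 1.634 + 0.9286 + 0.05215 = 2.615 m·K/W
Q' = ΔT/ΣR = (260 °C − 26.9 °C)/2.615 = 89.14 W/m
From the inner boundary to the vermiculite board/perlite interface, ΣR_partial = 1.634 m·K/W.
T_interface = T_in − Q'·ΣR_partial = 260 °C − (89.14)(1.634) = 114 °C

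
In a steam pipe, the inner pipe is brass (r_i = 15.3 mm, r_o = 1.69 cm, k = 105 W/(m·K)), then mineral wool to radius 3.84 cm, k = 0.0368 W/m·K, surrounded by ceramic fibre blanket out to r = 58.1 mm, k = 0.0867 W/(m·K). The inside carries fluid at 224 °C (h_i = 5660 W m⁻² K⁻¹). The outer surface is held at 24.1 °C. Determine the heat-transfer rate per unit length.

Resistance network (inner→outer):
  R'_conv,in = 1/(2πr h) = 1/(2π·0.0153·5660) = 0.001838 m·K/W
  R'_brass = ln(0.0169/0.0153)/(2πk) = 0.09946/(2π·105) = 1.508×10^-4 m·K/W
  R'_mineral wool = ln(0.0384/0.0169)/(2πk) = 0.8207/(2π·0.0368) = 3.550 m·K/W
  R'_ceramic fibre blanket = ln(0.0581/0.0384)/(2πk) = 0.4141/(2π·0.0867) = 0.7602 m·K/W
ΣR = 0.001838 + 1.508×10^-4 + 3.550 + 0.7602 = 4.312 m·K/W
Q' = ΔT/ΣR = (224 °C − 24.1 °C)/4.312 = 46.4 W/m

Q' = 46.4 W/m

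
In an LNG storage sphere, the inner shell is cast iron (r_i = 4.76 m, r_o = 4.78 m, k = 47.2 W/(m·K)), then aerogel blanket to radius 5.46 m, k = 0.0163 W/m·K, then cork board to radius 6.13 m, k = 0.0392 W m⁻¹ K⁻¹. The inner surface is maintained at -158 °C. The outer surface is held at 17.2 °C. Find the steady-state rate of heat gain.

Series thermal resistances, inner to outer:
  R_cast iron = (1/4.76 − 1/4.78)/(4πk) = 8.790×10^-4/(4π·47.2) = 1.482×10^-6 K/W
  R_aerogel blanket = (1/4.78 − 1/5.46)/(4πk) = 0.02605/(4π·0.0163) = 0.1272 K/W
  R_cork board = (1/5.46 − 1/6.13)/(4πk) = 0.02002/(4π·0.0392) = 0.04064 K/W
ΣR = 1.482×10^-6 + 0.1272 + 0.04064 = 0.1678 K/W
Q = ΔT/ΣR = (-158 °C − 17.2 °C)/0.1678 = -1040 W
(Negative Q ⇒ heat flows inward; heat gain = 1040 W.)

Q = 1040 W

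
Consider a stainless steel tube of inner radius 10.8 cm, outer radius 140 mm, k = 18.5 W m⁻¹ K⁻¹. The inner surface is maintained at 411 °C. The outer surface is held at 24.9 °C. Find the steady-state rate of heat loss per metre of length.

Q' = 173 kW/m

Q' = 2πk·ΔT/ln(r₂/r₁) = 2π × 18.5 × 386.1 / ln(0.140/0.108) = 1.73×10^5 W/m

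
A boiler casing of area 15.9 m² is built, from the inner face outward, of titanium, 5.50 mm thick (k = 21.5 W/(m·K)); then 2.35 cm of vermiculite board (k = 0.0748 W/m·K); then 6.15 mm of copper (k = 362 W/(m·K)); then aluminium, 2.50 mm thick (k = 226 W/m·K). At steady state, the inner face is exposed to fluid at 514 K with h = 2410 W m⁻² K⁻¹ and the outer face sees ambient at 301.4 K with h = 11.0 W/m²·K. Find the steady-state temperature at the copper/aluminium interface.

T = 349.0 K

Resistance network (inner→outer):
  R_conv,in = 1/(hA) = 1/(2410·15.9) = 2.610×10^-5 K/W
  R_titanium = L/(kA) = 0.00550/(21.5·15.9) = 1.609×10^-5 K/W
  R_vermiculite board = L/(kA) = 0.0235/(0.0748·15.9) = 0.01976 K/W
  R_copper = L/(kA) = 0.00615/(362·15.9) = 1.068×10^-6 K/W
  R_aluminium = L/(kA) = 0.00250/(226·15.9) = 6.957×10^-7 K/W
  R_conv,out = 1/(hA) = 1/(11.0·15.9) = 0.005718 K/W
ΣR = 2.610×10^-5 + 1.609×10^-5 + 0.01976 + 1.068×10^-6 + 6.957×10^-7 + 0.005718 = 0.02552 K/W
Q = ΔT/ΣR = (514 K − 301.4 K)/0.02552 = 8331 W
From the inner boundary to the copper/aluminium interface, ΣR_partial = 0.01980 K/W.
T_interface = T_in − Q·ΣR_partial = 514 K − (8331)(0.01980) = 349.0 K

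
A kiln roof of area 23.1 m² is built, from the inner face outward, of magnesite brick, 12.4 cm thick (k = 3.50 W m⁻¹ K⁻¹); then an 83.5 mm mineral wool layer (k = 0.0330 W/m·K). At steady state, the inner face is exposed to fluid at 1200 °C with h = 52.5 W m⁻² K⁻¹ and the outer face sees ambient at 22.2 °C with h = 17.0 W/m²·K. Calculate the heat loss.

Resistance network (inner→outer):
  R_conv,in = 1/(hA) = 1/(52.5·23.1) = 8.246×10^-4 K/W
  R_magnesite brick = L/(kA) = 0.124/(3.50·23.1) = 0.001534 K/W
  R_mineral wool = L/(kA) = 0.0835/(0.0330·23.1) = 0.1095 K/W
  R_conv,out = 1/(hA) = 1/(17.0·23.1) = 0.002546 K/W
ΣR = 8.246×10^-4 + 0.001534 + 0.1095 + 0.002546 = 0.1144 K/W
Q = ΔT/ΣR = (1200 °C − 22.2 °C)/0.1144 = 10300 W

Q = 10300 W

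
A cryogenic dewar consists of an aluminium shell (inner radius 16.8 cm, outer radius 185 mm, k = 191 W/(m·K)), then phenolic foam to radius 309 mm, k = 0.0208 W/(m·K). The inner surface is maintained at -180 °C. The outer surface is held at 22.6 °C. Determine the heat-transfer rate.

Q = 24.4 W

Treat each layer as a resistance in series:
  R_aluminium = (1/0.168 − 1/0.185)/(4πk) = 0.5470/(4π·191) = 2.279×10^-4 K/W
  R_phenolic foam = (1/0.185 − 1/0.309)/(4πk) = 2.169/(4π·0.0208) = 8.299 K/W
ΣR = 2.279×10^-4 + 8.299 = 8.299 K/W
Q = ΔT/ΣR = (-180 °C − 22.6 °C)/8.299 = -24.4 W
(Negative Q ⇒ heat flows inward; heat gain = 24.4 W.)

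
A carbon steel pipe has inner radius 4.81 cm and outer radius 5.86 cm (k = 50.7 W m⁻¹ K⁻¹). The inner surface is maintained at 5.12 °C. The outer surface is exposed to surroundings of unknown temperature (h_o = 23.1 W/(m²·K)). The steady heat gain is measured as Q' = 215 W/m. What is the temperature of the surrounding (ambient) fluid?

Sum the resistances:
  R'_carbon steel = ln(0.0586/0.0481)/(2πk) = 0.1975/(2π·50.7) = 6.198×10^-4 m·K/W
  R'_conv,out = 1/(2πr h) = 1/(2π·0.0586·23.1) = 0.1176 m·K/W
ΣR = 0.1182 m·K/W
ΔT = Q'·ΣR = 215 × 0.1182 = 25.41 K
Heat flows inward, so T_out = T_in + ΔT = 5.12 + 25.41 = 30.5 °C

T_out = 30.5 °C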